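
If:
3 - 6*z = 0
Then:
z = 1/2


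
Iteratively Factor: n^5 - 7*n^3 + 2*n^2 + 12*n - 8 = (n - 1)*(n^4 + n^3 - 6*n^2 - 4*n + 8) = (n - 1)*(n + 2)*(n^3 - n^2 - 4*n + 4) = (n - 2)*(n - 1)*(n + 2)*(n^2 + n - 2) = (n - 2)*(n - 1)^2*(n + 2)*(n + 2)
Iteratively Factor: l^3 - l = (l)*(l^2 - 1) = l*(l + 1)*(l - 1)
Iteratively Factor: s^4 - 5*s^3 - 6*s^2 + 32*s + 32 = (s - 4)*(s^3 - s^2 - 10*s - 8) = (s - 4)*(s + 2)*(s^2 - 3*s - 4) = (s - 4)^2*(s + 2)*(s + 1)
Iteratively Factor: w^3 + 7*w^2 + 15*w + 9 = (w + 3)*(w^2 + 4*w + 3) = (w + 1)*(w + 3)*(w + 3)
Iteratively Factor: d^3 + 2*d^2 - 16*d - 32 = (d + 4)*(d^2 - 2*d - 8) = (d + 2)*(d + 4)*(d - 4)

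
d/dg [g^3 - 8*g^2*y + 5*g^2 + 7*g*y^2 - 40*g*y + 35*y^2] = 3*g^2 - 16*g*y + 10*g + 7*y^2 - 40*y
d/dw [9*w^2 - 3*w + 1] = 18*w - 3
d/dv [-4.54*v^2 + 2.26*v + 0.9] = 2.26 - 9.08*v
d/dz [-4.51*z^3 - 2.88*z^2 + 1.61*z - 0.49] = -13.53*z^2 - 5.76*z + 1.61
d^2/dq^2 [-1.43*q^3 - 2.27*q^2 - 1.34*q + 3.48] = -8.58*q - 4.54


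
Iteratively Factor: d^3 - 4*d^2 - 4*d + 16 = (d - 4)*(d^2 - 4) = (d - 4)*(d - 2)*(d + 2)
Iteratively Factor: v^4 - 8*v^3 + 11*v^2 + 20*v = (v - 5)*(v^3 - 3*v^2 - 4*v) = v*(v - 5)*(v^2 - 3*v - 4) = v*(v - 5)*(v + 1)*(v - 4)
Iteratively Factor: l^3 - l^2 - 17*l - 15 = (l + 1)*(l^2 - 2*l - 15) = (l + 1)*(l + 3)*(l - 5)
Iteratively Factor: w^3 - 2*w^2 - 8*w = (w + 2)*(w^2 - 4*w) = (w - 4)*(w + 2)*(w)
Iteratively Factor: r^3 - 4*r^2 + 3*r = (r - 1)*(r^2 - 3*r) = r*(r - 1)*(r - 3)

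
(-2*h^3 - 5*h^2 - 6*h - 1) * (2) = -4*h^3 - 10*h^2 - 12*h - 2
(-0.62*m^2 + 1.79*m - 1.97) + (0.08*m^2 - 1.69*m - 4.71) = -0.54*m^2 + 0.1*m - 6.68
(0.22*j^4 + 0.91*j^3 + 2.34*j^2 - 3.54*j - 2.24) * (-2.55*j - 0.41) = -0.561*j^5 - 2.4107*j^4 - 6.3401*j^3 + 8.0676*j^2 + 7.1634*j + 0.9184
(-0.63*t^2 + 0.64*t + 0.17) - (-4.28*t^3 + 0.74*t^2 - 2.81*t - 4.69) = 4.28*t^3 - 1.37*t^2 + 3.45*t + 4.86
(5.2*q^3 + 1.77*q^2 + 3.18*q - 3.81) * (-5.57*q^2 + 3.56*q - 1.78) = -28.964*q^5 + 8.6531*q^4 - 20.6674*q^3 + 29.3919*q^2 - 19.224*q + 6.7818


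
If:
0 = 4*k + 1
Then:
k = -1/4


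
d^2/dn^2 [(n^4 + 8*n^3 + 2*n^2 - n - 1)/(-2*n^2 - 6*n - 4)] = (-n^6 - 9*n^5 - 33*n^4 - 97*n^3 - 153*n^2 - 93*n - 7)/(n^6 + 9*n^5 + 33*n^4 + 63*n^3 + 66*n^2 + 36*n + 8)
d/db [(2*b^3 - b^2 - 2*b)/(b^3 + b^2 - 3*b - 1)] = (3*b^4 - 8*b^3 - b^2 + 2*b + 2)/(b^6 + 2*b^5 - 5*b^4 - 8*b^3 + 7*b^2 + 6*b + 1)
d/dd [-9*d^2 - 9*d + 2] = -18*d - 9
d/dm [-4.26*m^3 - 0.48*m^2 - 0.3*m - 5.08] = -12.78*m^2 - 0.96*m - 0.3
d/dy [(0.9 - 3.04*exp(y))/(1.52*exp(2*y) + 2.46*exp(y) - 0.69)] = (4.6208*exp(2*y) - 2.736*exp(y) - 0.1164)*exp(y)/(2.3104*exp(4*y) + 7.4784*exp(3*y) + 3.954*exp(2*y) - 3.3948*exp(y) + 0.4761)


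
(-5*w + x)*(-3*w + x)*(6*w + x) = 90*w^3 - 33*w^2*x - 2*w*x^2 + x^3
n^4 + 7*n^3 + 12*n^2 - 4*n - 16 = (n - 1)*(n + 2)^2*(n + 4)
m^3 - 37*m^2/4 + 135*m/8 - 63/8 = (m - 7)*(m - 3/2)*(m - 3/4)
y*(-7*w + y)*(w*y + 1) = -7*w^2*y^2 + w*y^3 - 7*w*y + y^2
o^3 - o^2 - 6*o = o*(o - 3)*(o + 2)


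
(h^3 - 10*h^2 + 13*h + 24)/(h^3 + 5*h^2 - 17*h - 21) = (h - 8)/(h + 7)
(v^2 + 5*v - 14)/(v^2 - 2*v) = (v + 7)/v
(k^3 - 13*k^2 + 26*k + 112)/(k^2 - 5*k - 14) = k - 8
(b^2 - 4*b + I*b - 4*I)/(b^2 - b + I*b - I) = (b - 4)/(b - 1)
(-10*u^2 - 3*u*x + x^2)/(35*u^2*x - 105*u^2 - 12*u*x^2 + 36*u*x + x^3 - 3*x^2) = (2*u + x)/(-7*u*x + 21*u + x^2 - 3*x)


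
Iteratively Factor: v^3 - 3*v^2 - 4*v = (v + 1)*(v^2 - 4*v) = v*(v + 1)*(v - 4)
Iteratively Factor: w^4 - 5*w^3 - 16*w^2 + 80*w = (w + 4)*(w^3 - 9*w^2 + 20*w) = (w - 5)*(w + 4)*(w^2 - 4*w) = w*(w - 5)*(w + 4)*(w - 4)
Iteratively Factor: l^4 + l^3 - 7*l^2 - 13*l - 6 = (l + 1)*(l^3 - 7*l - 6) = (l + 1)^2*(l^2 - l - 6) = (l - 3)*(l + 1)^2*(l + 2)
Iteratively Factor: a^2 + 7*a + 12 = (a + 4)*(a + 3)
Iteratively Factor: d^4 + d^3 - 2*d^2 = (d)*(d^3 + d^2 - 2*d) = d*(d + 2)*(d^2 - d) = d*(d - 1)*(d + 2)*(d)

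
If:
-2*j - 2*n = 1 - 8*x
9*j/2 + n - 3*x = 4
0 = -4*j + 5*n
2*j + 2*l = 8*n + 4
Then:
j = 175/158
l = 701/158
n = 70/79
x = 197/316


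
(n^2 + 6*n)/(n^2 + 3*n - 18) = n/(n - 3)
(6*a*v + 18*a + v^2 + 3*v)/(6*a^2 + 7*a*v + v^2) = (v + 3)/(a + v)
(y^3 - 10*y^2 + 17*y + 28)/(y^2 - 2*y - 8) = (y^2 - 6*y - 7)/(y + 2)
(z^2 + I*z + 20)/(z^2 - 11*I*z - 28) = (z + 5*I)/(z - 7*I)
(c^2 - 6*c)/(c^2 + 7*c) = (c - 6)/(c + 7)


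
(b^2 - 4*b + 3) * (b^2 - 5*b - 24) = b^4 - 9*b^3 - b^2 + 81*b - 72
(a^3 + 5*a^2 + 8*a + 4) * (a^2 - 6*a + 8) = a^5 - a^4 - 14*a^3 - 4*a^2 + 40*a + 32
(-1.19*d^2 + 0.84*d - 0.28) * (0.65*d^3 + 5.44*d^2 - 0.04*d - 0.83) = -0.7735*d^5 - 5.9276*d^4 + 4.4352*d^3 - 0.5691*d^2 - 0.686*d + 0.2324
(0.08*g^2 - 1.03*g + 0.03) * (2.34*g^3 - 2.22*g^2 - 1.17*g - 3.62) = 0.1872*g^5 - 2.5878*g^4 + 2.2632*g^3 + 0.8489*g^2 + 3.6935*g - 0.1086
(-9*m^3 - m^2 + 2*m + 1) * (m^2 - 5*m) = -9*m^5 + 44*m^4 + 7*m^3 - 9*m^2 - 5*m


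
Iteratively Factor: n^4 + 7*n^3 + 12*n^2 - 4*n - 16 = (n + 2)*(n^3 + 5*n^2 + 2*n - 8) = (n - 1)*(n + 2)*(n^2 + 6*n + 8) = (n - 1)*(n + 2)^2*(n + 4)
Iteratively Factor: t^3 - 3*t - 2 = (t - 2)*(t^2 + 2*t + 1) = (t - 2)*(t + 1)*(t + 1)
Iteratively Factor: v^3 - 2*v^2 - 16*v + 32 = (v - 4)*(v^2 + 2*v - 8) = (v - 4)*(v + 4)*(v - 2)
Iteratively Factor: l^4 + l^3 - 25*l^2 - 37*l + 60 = (l + 4)*(l^3 - 3*l^2 - 13*l + 15) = (l - 1)*(l + 4)*(l^2 - 2*l - 15) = (l - 1)*(l + 3)*(l + 4)*(l - 5)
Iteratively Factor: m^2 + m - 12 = (m + 4)*(m - 3)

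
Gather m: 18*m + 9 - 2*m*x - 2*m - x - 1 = m*(16 - 2*x) - x + 8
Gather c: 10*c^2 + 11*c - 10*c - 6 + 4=10*c^2 + c - 2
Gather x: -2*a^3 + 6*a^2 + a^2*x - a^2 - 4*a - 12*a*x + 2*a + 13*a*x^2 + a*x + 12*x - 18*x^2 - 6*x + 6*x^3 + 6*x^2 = -2*a^3 + 5*a^2 - 2*a + 6*x^3 + x^2*(13*a - 12) + x*(a^2 - 11*a + 6)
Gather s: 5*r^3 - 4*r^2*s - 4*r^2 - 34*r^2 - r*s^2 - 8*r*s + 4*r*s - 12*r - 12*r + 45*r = 5*r^3 - 38*r^2 - r*s^2 + 21*r + s*(-4*r^2 - 4*r)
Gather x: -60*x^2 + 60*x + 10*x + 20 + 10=-60*x^2 + 70*x + 30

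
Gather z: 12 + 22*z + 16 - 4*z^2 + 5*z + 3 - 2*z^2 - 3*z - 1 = -6*z^2 + 24*z + 30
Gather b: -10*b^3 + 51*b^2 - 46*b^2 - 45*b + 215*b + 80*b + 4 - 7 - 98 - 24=-10*b^3 + 5*b^2 + 250*b - 125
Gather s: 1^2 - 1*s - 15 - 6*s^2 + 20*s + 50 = -6*s^2 + 19*s + 36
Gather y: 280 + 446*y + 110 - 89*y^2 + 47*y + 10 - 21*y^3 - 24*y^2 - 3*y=-21*y^3 - 113*y^2 + 490*y + 400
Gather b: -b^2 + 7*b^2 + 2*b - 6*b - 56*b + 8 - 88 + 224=6*b^2 - 60*b + 144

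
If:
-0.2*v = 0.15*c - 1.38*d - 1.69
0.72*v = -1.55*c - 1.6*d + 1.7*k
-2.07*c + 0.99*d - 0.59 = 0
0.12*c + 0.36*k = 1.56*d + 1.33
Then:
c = -7.21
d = -14.48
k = -56.65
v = -86.06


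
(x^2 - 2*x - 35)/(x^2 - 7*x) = (x + 5)/x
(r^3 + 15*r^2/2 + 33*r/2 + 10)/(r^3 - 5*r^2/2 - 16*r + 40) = (2*r^2 + 7*r + 5)/(2*r^2 - 13*r + 20)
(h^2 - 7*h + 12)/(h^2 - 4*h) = (h - 3)/h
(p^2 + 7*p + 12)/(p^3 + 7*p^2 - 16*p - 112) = (p + 3)/(p^2 + 3*p - 28)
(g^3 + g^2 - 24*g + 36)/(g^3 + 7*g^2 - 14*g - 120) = (g^2 - 5*g + 6)/(g^2 + g - 20)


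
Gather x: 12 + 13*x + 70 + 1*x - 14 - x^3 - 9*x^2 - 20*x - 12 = -x^3 - 9*x^2 - 6*x + 56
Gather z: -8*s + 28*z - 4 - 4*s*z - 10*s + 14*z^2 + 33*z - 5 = -18*s + 14*z^2 + z*(61 - 4*s) - 9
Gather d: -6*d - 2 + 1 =-6*d - 1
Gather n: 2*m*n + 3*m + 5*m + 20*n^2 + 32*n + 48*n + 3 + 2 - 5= 8*m + 20*n^2 + n*(2*m + 80)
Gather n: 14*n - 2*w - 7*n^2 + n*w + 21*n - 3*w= -7*n^2 + n*(w + 35) - 5*w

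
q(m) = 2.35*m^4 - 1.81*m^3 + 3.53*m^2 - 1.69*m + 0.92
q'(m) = 9.4*m^3 - 5.43*m^2 + 7.06*m - 1.69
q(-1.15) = 14.39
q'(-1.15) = -31.29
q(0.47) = 0.83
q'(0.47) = 1.40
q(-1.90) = 59.91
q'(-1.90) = -99.18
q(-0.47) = 2.80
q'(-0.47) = -7.18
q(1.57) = 14.24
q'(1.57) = 32.39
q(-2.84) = 228.53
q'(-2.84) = -280.86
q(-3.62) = 542.71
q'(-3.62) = -544.32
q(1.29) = 7.24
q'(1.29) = 18.56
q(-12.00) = 52386.80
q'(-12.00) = -17111.53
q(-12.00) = 52386.80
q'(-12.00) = -17111.53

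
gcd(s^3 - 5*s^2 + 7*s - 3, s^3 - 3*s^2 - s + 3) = s^2 - 4*s + 3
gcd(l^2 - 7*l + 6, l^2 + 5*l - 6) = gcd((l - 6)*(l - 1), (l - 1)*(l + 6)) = l - 1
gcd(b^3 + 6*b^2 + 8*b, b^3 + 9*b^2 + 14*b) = b^2 + 2*b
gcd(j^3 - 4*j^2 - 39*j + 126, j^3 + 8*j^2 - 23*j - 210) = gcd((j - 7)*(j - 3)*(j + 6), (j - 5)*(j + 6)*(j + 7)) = j + 6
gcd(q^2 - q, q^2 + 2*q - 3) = q - 1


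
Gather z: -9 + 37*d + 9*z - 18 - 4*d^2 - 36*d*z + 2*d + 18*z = -4*d^2 + 39*d + z*(27 - 36*d) - 27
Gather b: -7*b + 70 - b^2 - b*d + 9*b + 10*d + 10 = -b^2 + b*(2 - d) + 10*d + 80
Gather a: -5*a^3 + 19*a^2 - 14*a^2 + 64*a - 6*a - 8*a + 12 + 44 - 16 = -5*a^3 + 5*a^2 + 50*a + 40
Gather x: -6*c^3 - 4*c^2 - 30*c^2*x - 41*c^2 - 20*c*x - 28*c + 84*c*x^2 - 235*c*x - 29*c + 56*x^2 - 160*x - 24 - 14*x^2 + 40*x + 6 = -6*c^3 - 45*c^2 - 57*c + x^2*(84*c + 42) + x*(-30*c^2 - 255*c - 120) - 18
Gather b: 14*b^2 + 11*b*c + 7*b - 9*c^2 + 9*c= 14*b^2 + b*(11*c + 7) - 9*c^2 + 9*c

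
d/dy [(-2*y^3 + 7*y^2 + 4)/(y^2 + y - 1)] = (-2*y^4 - 4*y^3 + 13*y^2 - 22*y - 4)/(y^4 + 2*y^3 - y^2 - 2*y + 1)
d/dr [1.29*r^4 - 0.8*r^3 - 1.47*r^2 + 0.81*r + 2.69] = 5.16*r^3 - 2.4*r^2 - 2.94*r + 0.81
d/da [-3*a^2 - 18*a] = -6*a - 18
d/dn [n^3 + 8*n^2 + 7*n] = 3*n^2 + 16*n + 7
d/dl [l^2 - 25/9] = 2*l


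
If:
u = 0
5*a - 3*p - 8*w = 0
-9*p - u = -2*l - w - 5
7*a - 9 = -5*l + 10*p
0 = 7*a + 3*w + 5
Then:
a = -344/1003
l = 5775/1003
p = 1744/1003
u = 0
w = -869/1003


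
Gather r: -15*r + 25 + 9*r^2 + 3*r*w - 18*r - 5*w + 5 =9*r^2 + r*(3*w - 33) - 5*w + 30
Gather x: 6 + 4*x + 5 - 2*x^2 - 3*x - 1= -2*x^2 + x + 10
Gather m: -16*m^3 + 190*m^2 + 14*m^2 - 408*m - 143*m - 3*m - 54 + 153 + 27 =-16*m^3 + 204*m^2 - 554*m + 126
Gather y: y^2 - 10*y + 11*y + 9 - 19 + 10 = y^2 + y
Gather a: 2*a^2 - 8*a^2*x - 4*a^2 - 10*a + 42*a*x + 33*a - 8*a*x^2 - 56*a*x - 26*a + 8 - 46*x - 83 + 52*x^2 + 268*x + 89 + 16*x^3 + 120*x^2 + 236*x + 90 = a^2*(-8*x - 2) + a*(-8*x^2 - 14*x - 3) + 16*x^3 + 172*x^2 + 458*x + 104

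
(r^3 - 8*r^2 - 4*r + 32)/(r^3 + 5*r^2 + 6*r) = (r^2 - 10*r + 16)/(r*(r + 3))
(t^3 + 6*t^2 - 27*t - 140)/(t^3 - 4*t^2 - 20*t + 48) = (t^2 + 2*t - 35)/(t^2 - 8*t + 12)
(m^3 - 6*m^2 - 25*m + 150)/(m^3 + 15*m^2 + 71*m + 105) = (m^2 - 11*m + 30)/(m^2 + 10*m + 21)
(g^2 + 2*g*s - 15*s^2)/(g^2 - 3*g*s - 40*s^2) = (-g + 3*s)/(-g + 8*s)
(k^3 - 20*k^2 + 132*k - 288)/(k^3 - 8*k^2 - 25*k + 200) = (k^2 - 12*k + 36)/(k^2 - 25)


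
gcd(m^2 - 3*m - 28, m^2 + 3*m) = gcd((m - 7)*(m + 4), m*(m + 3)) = 1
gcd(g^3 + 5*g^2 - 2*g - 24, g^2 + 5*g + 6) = g + 3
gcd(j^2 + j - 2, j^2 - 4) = j + 2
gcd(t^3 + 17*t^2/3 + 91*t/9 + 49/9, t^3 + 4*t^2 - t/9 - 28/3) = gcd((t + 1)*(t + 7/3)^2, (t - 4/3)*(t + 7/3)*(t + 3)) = t + 7/3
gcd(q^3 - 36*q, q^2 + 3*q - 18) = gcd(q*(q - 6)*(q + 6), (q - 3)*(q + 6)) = q + 6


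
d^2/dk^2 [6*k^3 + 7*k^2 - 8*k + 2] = 36*k + 14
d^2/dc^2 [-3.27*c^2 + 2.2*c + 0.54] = -6.54000000000000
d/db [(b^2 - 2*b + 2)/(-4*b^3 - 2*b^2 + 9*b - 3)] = (4*b^4 - 16*b^3 + 29*b^2 + 2*b - 12)/(16*b^6 + 16*b^5 - 68*b^4 - 12*b^3 + 93*b^2 - 54*b + 9)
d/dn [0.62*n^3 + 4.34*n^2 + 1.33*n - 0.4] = 1.86*n^2 + 8.68*n + 1.33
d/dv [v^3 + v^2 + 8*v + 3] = 3*v^2 + 2*v + 8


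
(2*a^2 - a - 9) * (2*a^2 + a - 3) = 4*a^4 - 25*a^2 - 6*a + 27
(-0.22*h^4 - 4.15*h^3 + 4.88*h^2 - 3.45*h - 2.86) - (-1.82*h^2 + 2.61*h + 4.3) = -0.22*h^4 - 4.15*h^3 + 6.7*h^2 - 6.06*h - 7.16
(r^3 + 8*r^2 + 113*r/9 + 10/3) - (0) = r^3 + 8*r^2 + 113*r/9 + 10/3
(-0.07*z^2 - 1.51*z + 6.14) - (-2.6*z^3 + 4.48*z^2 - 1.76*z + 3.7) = 2.6*z^3 - 4.55*z^2 + 0.25*z + 2.44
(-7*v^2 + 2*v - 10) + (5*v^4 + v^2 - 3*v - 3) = 5*v^4 - 6*v^2 - v - 13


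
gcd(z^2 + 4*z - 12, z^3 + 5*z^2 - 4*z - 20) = z - 2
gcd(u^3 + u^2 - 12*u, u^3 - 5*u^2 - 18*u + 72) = u^2 + u - 12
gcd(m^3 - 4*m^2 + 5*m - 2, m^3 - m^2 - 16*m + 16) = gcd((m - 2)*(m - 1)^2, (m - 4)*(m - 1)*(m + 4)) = m - 1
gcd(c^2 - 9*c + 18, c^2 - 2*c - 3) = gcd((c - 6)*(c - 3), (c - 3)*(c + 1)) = c - 3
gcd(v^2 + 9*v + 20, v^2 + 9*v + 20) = v^2 + 9*v + 20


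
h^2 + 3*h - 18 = (h - 3)*(h + 6)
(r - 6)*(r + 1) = r^2 - 5*r - 6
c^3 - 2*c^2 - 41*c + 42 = (c - 7)*(c - 1)*(c + 6)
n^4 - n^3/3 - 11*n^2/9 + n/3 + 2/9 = (n - 1)*(n - 2/3)*(n + 1/3)*(n + 1)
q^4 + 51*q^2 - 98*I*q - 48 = (q - 6*I)*(q - I)^2*(q + 8*I)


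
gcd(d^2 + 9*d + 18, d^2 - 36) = d + 6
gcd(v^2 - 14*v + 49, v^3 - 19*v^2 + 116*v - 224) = v - 7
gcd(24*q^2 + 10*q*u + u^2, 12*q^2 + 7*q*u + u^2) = 4*q + u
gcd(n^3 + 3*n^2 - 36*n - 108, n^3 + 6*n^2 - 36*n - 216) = n^2 - 36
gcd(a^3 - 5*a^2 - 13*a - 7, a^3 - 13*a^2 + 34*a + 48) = a + 1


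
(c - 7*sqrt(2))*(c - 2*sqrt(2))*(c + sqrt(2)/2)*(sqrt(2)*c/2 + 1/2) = sqrt(2)*c^4/2 - 8*c^3 + 21*sqrt(2)*c^2/4 + 47*c/2 + 7*sqrt(2)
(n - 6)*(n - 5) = n^2 - 11*n + 30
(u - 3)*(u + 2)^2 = u^3 + u^2 - 8*u - 12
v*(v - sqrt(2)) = v^2 - sqrt(2)*v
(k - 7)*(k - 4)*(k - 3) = k^3 - 14*k^2 + 61*k - 84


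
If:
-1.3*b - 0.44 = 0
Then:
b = -0.34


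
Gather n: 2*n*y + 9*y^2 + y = 2*n*y + 9*y^2 + y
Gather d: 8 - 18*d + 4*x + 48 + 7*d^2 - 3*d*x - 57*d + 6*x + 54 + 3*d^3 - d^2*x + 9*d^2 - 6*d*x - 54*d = 3*d^3 + d^2*(16 - x) + d*(-9*x - 129) + 10*x + 110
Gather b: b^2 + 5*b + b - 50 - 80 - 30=b^2 + 6*b - 160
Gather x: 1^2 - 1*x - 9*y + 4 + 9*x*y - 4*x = x*(9*y - 5) - 9*y + 5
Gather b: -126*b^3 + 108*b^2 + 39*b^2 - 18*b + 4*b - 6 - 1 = -126*b^3 + 147*b^2 - 14*b - 7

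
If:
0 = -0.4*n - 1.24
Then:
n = -3.10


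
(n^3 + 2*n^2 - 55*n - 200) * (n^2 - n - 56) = n^5 + n^4 - 113*n^3 - 257*n^2 + 3280*n + 11200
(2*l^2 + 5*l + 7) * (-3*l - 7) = -6*l^3 - 29*l^2 - 56*l - 49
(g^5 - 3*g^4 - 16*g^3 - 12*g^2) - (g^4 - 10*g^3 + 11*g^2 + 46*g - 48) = g^5 - 4*g^4 - 6*g^3 - 23*g^2 - 46*g + 48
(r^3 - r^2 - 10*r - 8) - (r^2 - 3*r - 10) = r^3 - 2*r^2 - 7*r + 2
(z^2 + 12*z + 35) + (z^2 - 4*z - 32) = 2*z^2 + 8*z + 3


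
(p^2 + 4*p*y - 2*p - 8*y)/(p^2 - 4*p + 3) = (p^2 + 4*p*y - 2*p - 8*y)/(p^2 - 4*p + 3)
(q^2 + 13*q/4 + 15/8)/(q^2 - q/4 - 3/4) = (q + 5/2)/(q - 1)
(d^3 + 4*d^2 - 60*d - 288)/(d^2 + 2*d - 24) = (d^2 - 2*d - 48)/(d - 4)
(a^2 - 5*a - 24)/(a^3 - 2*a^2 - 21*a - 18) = (a - 8)/(a^2 - 5*a - 6)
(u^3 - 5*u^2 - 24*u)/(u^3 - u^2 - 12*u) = (u - 8)/(u - 4)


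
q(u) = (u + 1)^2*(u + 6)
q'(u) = (u + 1)^2 + (u + 6)*(2*u + 2) = (u + 1)*(3*u + 13)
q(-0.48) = 1.49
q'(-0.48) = 6.01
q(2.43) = 99.18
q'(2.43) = 69.59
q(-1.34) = 0.54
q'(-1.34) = -3.05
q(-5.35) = 12.30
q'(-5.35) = 13.27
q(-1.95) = 3.66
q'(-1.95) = -6.79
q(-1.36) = 0.60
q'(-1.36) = -3.21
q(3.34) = 175.92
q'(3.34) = 99.91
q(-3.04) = 12.32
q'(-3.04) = -7.92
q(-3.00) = 12.00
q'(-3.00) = -8.00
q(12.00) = 3042.00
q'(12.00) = 637.00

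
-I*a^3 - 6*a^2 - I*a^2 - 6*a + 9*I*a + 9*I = (a - 3*I)^2*(-I*a - I)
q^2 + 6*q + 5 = (q + 1)*(q + 5)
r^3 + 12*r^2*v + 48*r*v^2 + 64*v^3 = (r + 4*v)^3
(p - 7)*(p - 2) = p^2 - 9*p + 14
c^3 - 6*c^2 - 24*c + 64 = (c - 8)*(c - 2)*(c + 4)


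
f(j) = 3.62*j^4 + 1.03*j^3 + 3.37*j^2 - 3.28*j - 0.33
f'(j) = 14.48*j^3 + 3.09*j^2 + 6.74*j - 3.28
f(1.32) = 14.57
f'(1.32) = 44.30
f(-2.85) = 251.38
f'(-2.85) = -332.59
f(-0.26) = 0.75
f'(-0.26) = -5.08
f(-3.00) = 305.25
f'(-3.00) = -386.65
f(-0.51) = 2.33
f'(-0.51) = -7.83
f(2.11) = 89.18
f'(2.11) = 160.72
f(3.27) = 474.90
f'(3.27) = 558.11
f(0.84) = 1.71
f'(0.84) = 13.14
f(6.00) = 5015.31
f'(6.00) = 3276.08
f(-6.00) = 4609.71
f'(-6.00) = -3060.16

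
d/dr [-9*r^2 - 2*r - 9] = -18*r - 2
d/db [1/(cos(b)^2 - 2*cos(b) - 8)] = 2*(cos(b) - 1)*sin(b)/(sin(b)^2 + 2*cos(b) + 7)^2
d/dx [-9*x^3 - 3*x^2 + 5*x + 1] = -27*x^2 - 6*x + 5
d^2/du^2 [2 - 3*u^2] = -6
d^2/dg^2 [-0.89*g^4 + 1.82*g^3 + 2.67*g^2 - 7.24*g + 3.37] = -10.68*g^2 + 10.92*g + 5.34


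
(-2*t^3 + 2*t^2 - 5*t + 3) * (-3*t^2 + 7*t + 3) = 6*t^5 - 20*t^4 + 23*t^3 - 38*t^2 + 6*t + 9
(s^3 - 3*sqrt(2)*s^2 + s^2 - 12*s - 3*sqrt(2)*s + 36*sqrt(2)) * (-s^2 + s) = -s^5 + 3*sqrt(2)*s^4 + 13*s^3 - 39*sqrt(2)*s^2 - 12*s^2 + 36*sqrt(2)*s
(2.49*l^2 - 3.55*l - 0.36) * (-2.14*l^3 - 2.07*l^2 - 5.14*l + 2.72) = -5.3286*l^5 + 2.4427*l^4 - 4.6797*l^3 + 25.765*l^2 - 7.8056*l - 0.9792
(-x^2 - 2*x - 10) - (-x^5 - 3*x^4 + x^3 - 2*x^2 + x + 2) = x^5 + 3*x^4 - x^3 + x^2 - 3*x - 12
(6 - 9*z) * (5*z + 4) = -45*z^2 - 6*z + 24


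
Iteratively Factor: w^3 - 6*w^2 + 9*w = (w - 3)*(w^2 - 3*w) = (w - 3)^2*(w)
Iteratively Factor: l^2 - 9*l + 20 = (l - 5)*(l - 4)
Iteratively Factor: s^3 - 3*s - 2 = (s + 1)*(s^2 - s - 2) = (s - 2)*(s + 1)*(s + 1)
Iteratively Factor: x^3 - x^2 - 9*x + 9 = (x - 3)*(x^2 + 2*x - 3) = (x - 3)*(x - 1)*(x + 3)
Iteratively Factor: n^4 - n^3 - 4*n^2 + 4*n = (n)*(n^3 - n^2 - 4*n + 4) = n*(n - 2)*(n^2 + n - 2) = n*(n - 2)*(n - 1)*(n + 2)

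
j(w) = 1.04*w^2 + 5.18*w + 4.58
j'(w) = 2.08*w + 5.18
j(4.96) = 55.86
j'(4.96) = 15.50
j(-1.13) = 0.05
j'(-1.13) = 2.83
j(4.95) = 55.70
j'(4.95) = 15.48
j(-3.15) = -1.42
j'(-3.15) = -1.37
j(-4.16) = 1.03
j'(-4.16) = -3.47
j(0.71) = 8.78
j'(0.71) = 6.66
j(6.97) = 91.21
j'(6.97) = 19.68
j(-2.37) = -1.86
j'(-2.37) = 0.25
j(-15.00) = 160.88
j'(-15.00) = -26.02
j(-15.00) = 160.88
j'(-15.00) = -26.02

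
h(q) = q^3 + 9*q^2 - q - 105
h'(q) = 3*q^2 + 18*q - 1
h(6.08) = 446.37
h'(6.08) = 219.34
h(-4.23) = -15.42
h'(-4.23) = -23.46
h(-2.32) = -66.73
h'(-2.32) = -26.61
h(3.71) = 66.23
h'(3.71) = 107.07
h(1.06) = -94.76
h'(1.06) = 21.45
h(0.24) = -104.71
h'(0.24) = 3.49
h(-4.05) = -19.76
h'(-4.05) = -24.69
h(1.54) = -81.54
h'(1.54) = 33.83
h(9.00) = 1344.00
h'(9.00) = 404.00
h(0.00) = -105.00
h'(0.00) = -1.00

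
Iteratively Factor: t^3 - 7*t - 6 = (t + 1)*(t^2 - t - 6) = (t - 3)*(t + 1)*(t + 2)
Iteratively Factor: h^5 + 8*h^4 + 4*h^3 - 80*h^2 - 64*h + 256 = (h + 4)*(h^4 + 4*h^3 - 12*h^2 - 32*h + 64) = (h + 4)^2*(h^3 - 12*h + 16) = (h - 2)*(h + 4)^2*(h^2 + 2*h - 8) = (h - 2)^2*(h + 4)^2*(h + 4)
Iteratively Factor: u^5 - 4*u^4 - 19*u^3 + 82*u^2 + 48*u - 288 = (u - 3)*(u^4 - u^3 - 22*u^2 + 16*u + 96) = (u - 3)*(u + 2)*(u^3 - 3*u^2 - 16*u + 48) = (u - 3)^2*(u + 2)*(u^2 - 16) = (u - 4)*(u - 3)^2*(u + 2)*(u + 4)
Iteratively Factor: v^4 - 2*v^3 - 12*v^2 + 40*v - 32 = (v - 2)*(v^3 - 12*v + 16) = (v - 2)^2*(v^2 + 2*v - 8) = (v - 2)^3*(v + 4)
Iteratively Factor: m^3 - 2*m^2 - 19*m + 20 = (m + 4)*(m^2 - 6*m + 5) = (m - 1)*(m + 4)*(m - 5)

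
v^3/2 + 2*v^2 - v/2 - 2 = (v/2 + 1/2)*(v - 1)*(v + 4)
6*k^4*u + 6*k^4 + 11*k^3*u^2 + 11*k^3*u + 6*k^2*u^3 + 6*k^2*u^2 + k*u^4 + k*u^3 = (k + u)*(2*k + u)*(3*k + u)*(k*u + k)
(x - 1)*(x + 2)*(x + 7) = x^3 + 8*x^2 + 5*x - 14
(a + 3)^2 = a^2 + 6*a + 9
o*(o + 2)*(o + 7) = o^3 + 9*o^2 + 14*o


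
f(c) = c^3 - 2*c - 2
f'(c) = 3*c^2 - 2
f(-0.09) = -1.82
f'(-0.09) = -1.98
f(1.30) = -2.40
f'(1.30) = 3.07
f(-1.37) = -1.83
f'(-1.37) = 3.63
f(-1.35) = -1.76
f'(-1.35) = 3.47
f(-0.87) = -0.92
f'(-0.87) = 0.27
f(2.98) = 18.50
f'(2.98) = 24.64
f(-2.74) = -17.09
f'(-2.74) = 20.52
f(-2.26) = -9.02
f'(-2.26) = 13.32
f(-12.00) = -1706.00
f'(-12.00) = 430.00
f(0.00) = -2.00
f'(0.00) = -2.00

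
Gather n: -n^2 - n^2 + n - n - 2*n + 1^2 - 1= -2*n^2 - 2*n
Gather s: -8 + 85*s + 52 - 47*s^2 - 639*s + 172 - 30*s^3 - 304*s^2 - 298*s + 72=-30*s^3 - 351*s^2 - 852*s + 288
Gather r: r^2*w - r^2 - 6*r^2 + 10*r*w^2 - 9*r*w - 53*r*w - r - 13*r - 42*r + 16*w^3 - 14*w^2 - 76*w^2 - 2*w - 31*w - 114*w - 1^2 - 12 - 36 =r^2*(w - 7) + r*(10*w^2 - 62*w - 56) + 16*w^3 - 90*w^2 - 147*w - 49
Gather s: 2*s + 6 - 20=2*s - 14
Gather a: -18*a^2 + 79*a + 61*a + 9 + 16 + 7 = -18*a^2 + 140*a + 32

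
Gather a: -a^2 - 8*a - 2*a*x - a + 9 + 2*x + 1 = -a^2 + a*(-2*x - 9) + 2*x + 10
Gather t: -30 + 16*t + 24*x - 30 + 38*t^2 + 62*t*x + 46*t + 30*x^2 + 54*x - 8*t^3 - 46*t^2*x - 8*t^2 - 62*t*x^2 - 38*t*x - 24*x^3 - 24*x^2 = -8*t^3 + t^2*(30 - 46*x) + t*(-62*x^2 + 24*x + 62) - 24*x^3 + 6*x^2 + 78*x - 60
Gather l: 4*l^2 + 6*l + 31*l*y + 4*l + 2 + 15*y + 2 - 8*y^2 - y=4*l^2 + l*(31*y + 10) - 8*y^2 + 14*y + 4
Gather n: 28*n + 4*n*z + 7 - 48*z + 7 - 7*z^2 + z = n*(4*z + 28) - 7*z^2 - 47*z + 14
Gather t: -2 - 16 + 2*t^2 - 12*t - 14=2*t^2 - 12*t - 32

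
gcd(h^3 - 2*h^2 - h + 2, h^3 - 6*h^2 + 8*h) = h - 2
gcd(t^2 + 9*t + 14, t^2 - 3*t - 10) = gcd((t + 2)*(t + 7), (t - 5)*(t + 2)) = t + 2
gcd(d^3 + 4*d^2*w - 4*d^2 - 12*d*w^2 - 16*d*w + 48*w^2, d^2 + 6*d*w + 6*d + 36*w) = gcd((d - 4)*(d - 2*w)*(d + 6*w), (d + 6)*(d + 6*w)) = d + 6*w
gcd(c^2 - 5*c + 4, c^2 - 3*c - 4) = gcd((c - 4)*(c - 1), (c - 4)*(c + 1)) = c - 4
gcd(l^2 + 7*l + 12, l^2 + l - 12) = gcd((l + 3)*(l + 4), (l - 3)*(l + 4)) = l + 4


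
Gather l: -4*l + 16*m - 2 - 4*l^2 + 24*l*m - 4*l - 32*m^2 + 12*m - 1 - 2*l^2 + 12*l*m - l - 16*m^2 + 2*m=-6*l^2 + l*(36*m - 9) - 48*m^2 + 30*m - 3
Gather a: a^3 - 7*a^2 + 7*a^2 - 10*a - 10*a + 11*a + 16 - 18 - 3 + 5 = a^3 - 9*a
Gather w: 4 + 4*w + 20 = 4*w + 24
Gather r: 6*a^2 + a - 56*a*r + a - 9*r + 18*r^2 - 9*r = 6*a^2 + 2*a + 18*r^2 + r*(-56*a - 18)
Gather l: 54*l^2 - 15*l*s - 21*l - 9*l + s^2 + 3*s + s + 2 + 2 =54*l^2 + l*(-15*s - 30) + s^2 + 4*s + 4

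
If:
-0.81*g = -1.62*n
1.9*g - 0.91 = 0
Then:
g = 0.48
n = 0.24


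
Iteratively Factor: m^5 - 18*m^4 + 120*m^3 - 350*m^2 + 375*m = (m)*(m^4 - 18*m^3 + 120*m^2 - 350*m + 375) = m*(m - 3)*(m^3 - 15*m^2 + 75*m - 125) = m*(m - 5)*(m - 3)*(m^2 - 10*m + 25) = m*(m - 5)^2*(m - 3)*(m - 5)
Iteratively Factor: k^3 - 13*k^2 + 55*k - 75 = (k - 5)*(k^2 - 8*k + 15) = (k - 5)^2*(k - 3)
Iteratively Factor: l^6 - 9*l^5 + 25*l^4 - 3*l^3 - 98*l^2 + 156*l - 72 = (l + 2)*(l^5 - 11*l^4 + 47*l^3 - 97*l^2 + 96*l - 36) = (l - 2)*(l + 2)*(l^4 - 9*l^3 + 29*l^2 - 39*l + 18) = (l - 3)*(l - 2)*(l + 2)*(l^3 - 6*l^2 + 11*l - 6) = (l - 3)*(l - 2)^2*(l + 2)*(l^2 - 4*l + 3) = (l - 3)^2*(l - 2)^2*(l + 2)*(l - 1)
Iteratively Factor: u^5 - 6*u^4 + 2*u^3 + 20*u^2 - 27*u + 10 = (u + 2)*(u^4 - 8*u^3 + 18*u^2 - 16*u + 5) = (u - 1)*(u + 2)*(u^3 - 7*u^2 + 11*u - 5) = (u - 1)^2*(u + 2)*(u^2 - 6*u + 5) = (u - 5)*(u - 1)^2*(u + 2)*(u - 1)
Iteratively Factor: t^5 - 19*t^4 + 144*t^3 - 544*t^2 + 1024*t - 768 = (t - 4)*(t^4 - 15*t^3 + 84*t^2 - 208*t + 192) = (t - 4)*(t - 3)*(t^3 - 12*t^2 + 48*t - 64) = (t - 4)^2*(t - 3)*(t^2 - 8*t + 16) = (t - 4)^3*(t - 3)*(t - 4)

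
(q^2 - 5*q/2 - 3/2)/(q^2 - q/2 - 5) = (-2*q^2 + 5*q + 3)/(-2*q^2 + q + 10)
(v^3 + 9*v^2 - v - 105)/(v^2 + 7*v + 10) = (v^2 + 4*v - 21)/(v + 2)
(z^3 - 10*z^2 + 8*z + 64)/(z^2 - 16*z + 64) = (z^2 - 2*z - 8)/(z - 8)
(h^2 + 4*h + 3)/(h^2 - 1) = (h + 3)/(h - 1)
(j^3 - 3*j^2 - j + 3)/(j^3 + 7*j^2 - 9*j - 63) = (j^2 - 1)/(j^2 + 10*j + 21)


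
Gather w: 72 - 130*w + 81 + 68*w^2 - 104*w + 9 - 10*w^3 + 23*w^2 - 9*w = -10*w^3 + 91*w^2 - 243*w + 162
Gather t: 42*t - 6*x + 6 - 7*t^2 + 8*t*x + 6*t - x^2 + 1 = -7*t^2 + t*(8*x + 48) - x^2 - 6*x + 7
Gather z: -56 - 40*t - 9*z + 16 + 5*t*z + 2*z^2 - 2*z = -40*t + 2*z^2 + z*(5*t - 11) - 40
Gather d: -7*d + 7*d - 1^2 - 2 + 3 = 0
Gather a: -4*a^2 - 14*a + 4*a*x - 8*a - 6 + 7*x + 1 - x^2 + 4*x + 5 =-4*a^2 + a*(4*x - 22) - x^2 + 11*x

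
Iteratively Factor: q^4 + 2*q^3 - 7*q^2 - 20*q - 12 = (q + 2)*(q^3 - 7*q - 6) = (q + 1)*(q + 2)*(q^2 - q - 6) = (q + 1)*(q + 2)^2*(q - 3)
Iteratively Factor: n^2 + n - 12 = (n - 3)*(n + 4)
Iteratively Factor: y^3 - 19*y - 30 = (y + 3)*(y^2 - 3*y - 10) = (y + 2)*(y + 3)*(y - 5)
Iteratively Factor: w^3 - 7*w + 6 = (w - 1)*(w^2 + w - 6) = (w - 1)*(w + 3)*(w - 2)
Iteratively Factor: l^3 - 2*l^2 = (l)*(l^2 - 2*l) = l*(l - 2)*(l)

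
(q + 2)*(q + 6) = q^2 + 8*q + 12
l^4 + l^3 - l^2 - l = l*(l - 1)*(l + 1)^2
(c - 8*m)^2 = c^2 - 16*c*m + 64*m^2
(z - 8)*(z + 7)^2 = z^3 + 6*z^2 - 63*z - 392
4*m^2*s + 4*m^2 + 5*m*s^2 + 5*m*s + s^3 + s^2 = (m + s)*(4*m + s)*(s + 1)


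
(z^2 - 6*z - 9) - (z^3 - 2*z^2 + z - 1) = -z^3 + 3*z^2 - 7*z - 8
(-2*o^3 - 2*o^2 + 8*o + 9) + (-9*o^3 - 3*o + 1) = -11*o^3 - 2*o^2 + 5*o + 10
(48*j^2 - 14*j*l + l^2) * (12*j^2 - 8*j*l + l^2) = 576*j^4 - 552*j^3*l + 172*j^2*l^2 - 22*j*l^3 + l^4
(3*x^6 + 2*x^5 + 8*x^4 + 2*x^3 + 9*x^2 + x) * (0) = 0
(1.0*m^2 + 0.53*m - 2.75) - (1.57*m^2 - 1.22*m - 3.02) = -0.57*m^2 + 1.75*m + 0.27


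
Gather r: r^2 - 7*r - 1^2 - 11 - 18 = r^2 - 7*r - 30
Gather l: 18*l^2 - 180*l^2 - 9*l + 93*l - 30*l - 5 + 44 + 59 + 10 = -162*l^2 + 54*l + 108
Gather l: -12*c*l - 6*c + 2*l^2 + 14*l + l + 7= -6*c + 2*l^2 + l*(15 - 12*c) + 7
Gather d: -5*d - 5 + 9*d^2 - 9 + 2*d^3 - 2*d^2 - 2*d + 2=2*d^3 + 7*d^2 - 7*d - 12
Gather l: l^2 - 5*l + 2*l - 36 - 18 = l^2 - 3*l - 54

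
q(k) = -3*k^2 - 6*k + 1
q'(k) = -6*k - 6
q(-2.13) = 0.17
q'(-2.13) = 6.78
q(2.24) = -27.49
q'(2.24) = -19.44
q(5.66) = -129.07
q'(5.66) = -39.96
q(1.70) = -17.87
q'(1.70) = -16.20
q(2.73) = -37.74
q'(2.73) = -22.38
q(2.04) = -23.72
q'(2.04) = -18.24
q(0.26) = -0.76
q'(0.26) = -7.56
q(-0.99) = 4.00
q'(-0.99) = -0.06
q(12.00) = -503.00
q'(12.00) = -78.00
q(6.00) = -143.00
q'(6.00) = -42.00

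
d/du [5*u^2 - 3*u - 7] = 10*u - 3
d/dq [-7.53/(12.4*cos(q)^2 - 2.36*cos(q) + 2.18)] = (17.7708 - 186.744*cos(q))*sin(q)/(12.4*cos(q)^2 - 2.36*cos(q) + 2.18)^2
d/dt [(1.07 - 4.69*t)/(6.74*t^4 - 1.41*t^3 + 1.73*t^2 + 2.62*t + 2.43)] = (94.8318*t^4 - 42.073*t^3 + 12.6398*t^2 - 3.7022*t - 14.2001)/(45.4276*t^8 - 19.0068*t^7 + 25.3085*t^6 + 30.439*t^5 + 28.3609*t^4 + 2.2126*t^3 + 15.2722*t^2 + 12.7332*t + 5.9049)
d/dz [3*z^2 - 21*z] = 6*z - 21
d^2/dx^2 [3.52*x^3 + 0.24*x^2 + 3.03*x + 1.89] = 21.12*x + 0.48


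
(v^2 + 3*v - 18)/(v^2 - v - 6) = (v + 6)/(v + 2)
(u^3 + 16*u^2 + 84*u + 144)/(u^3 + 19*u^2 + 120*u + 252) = (u + 4)/(u + 7)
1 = 1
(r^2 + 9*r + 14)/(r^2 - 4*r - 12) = (r + 7)/(r - 6)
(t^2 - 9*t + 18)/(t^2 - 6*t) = (t - 3)/t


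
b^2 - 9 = (b - 3)*(b + 3)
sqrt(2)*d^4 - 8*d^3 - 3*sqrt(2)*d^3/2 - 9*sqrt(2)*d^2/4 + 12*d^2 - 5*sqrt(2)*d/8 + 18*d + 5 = (d - 5/2)*(d + 1/2)*(d - 4*sqrt(2))*(sqrt(2)*d + sqrt(2)/2)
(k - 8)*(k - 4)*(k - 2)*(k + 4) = k^4 - 10*k^3 + 160*k - 256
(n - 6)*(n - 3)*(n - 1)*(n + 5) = n^4 - 5*n^3 - 23*n^2 + 117*n - 90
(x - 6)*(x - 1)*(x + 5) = x^3 - 2*x^2 - 29*x + 30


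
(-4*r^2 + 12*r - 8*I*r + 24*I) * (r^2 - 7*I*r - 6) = -4*r^4 + 12*r^3 + 20*I*r^3 - 32*r^2 - 60*I*r^2 + 96*r + 48*I*r - 144*I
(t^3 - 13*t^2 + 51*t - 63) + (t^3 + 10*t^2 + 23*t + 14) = 2*t^3 - 3*t^2 + 74*t - 49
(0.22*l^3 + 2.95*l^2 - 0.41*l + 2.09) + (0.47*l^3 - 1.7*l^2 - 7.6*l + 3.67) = 0.69*l^3 + 1.25*l^2 - 8.01*l + 5.76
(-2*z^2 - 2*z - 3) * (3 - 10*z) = 20*z^3 + 14*z^2 + 24*z - 9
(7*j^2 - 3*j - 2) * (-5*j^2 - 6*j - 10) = -35*j^4 - 27*j^3 - 42*j^2 + 42*j + 20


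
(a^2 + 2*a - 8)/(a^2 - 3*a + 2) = (a + 4)/(a - 1)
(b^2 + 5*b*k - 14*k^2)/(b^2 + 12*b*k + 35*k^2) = (b - 2*k)/(b + 5*k)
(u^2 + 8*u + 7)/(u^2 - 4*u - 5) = (u + 7)/(u - 5)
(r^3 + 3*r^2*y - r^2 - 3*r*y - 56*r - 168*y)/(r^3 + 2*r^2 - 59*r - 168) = (r + 3*y)/(r + 3)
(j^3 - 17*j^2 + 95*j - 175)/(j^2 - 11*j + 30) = (j^2 - 12*j + 35)/(j - 6)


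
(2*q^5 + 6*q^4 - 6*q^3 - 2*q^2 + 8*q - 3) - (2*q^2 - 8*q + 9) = 2*q^5 + 6*q^4 - 6*q^3 - 4*q^2 + 16*q - 12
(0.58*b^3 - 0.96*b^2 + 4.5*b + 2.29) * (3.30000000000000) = 1.914*b^3 - 3.168*b^2 + 14.85*b + 7.557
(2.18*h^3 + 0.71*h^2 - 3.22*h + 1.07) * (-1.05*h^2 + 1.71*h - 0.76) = -2.289*h^5 + 2.9823*h^4 + 2.9383*h^3 - 7.1693*h^2 + 4.2769*h - 0.8132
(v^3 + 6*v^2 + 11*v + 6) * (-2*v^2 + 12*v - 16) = -2*v^5 + 34*v^3 + 24*v^2 - 104*v - 96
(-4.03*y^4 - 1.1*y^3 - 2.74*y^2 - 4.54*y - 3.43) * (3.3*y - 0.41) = -13.299*y^5 - 1.9777*y^4 - 8.591*y^3 - 13.8586*y^2 - 9.4576*y + 1.4063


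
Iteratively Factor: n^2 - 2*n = (n)*(n - 2)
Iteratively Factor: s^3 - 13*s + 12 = (s - 1)*(s^2 + s - 12) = (s - 3)*(s - 1)*(s + 4)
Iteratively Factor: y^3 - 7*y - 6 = (y + 2)*(y^2 - 2*y - 3) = (y + 1)*(y + 2)*(y - 3)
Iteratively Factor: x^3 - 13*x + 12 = (x - 3)*(x^2 + 3*x - 4) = (x - 3)*(x - 1)*(x + 4)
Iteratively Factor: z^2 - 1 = (z - 1)*(z + 1)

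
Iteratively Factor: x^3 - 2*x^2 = (x)*(x^2 - 2*x) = x^2*(x - 2)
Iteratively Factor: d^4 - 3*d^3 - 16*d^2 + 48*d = (d - 3)*(d^3 - 16*d) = (d - 4)*(d - 3)*(d^2 + 4*d) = (d - 4)*(d - 3)*(d + 4)*(d)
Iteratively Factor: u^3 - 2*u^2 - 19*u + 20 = (u - 1)*(u^2 - u - 20) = (u - 5)*(u - 1)*(u + 4)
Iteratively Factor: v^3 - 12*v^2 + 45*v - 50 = (v - 5)*(v^2 - 7*v + 10) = (v - 5)*(v - 2)*(v - 5)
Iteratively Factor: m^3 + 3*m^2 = (m)*(m^2 + 3*m) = m^2*(m + 3)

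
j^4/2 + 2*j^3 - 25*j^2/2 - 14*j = j*(j/2 + 1/2)*(j - 4)*(j + 7)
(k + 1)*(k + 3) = k^2 + 4*k + 3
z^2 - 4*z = z*(z - 4)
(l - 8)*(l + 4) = l^2 - 4*l - 32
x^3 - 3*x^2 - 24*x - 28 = (x - 7)*(x + 2)^2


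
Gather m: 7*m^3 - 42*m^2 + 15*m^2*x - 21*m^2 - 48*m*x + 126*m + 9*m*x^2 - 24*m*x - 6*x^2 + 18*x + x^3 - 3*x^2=7*m^3 + m^2*(15*x - 63) + m*(9*x^2 - 72*x + 126) + x^3 - 9*x^2 + 18*x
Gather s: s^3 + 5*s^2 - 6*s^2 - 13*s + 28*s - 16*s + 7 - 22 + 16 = s^3 - s^2 - s + 1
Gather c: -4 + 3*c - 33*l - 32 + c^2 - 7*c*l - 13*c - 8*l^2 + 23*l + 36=c^2 + c*(-7*l - 10) - 8*l^2 - 10*l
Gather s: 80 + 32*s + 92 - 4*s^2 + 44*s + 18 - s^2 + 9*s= -5*s^2 + 85*s + 190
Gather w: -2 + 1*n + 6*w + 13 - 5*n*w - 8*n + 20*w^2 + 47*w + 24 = -7*n + 20*w^2 + w*(53 - 5*n) + 35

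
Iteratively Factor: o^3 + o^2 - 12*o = (o + 4)*(o^2 - 3*o) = o*(o + 4)*(o - 3)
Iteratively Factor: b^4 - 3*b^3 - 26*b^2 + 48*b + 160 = (b + 4)*(b^3 - 7*b^2 + 2*b + 40) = (b + 2)*(b + 4)*(b^2 - 9*b + 20) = (b - 4)*(b + 2)*(b + 4)*(b - 5)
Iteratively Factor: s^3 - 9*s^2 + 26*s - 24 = (s - 2)*(s^2 - 7*s + 12) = (s - 3)*(s - 2)*(s - 4)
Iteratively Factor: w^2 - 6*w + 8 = (w - 2)*(w - 4)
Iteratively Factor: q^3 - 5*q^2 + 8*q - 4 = (q - 2)*(q^2 - 3*q + 2) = (q - 2)*(q - 1)*(q - 2)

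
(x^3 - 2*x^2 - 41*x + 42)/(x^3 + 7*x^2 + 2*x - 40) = (x^3 - 2*x^2 - 41*x + 42)/(x^3 + 7*x^2 + 2*x - 40)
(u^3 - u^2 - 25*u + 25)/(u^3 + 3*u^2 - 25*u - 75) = (u - 1)/(u + 3)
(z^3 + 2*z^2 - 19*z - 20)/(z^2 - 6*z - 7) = (z^2 + z - 20)/(z - 7)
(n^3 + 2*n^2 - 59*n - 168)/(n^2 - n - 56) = n + 3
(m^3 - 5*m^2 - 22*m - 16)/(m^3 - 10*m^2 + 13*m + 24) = (m + 2)/(m - 3)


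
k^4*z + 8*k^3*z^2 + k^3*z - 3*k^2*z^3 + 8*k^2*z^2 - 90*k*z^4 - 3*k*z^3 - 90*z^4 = (k - 3*z)*(k + 5*z)*(k + 6*z)*(k*z + z)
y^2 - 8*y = y*(y - 8)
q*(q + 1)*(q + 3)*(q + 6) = q^4 + 10*q^3 + 27*q^2 + 18*q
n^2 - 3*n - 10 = (n - 5)*(n + 2)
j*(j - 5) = j^2 - 5*j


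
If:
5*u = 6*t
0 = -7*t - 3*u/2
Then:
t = 0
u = 0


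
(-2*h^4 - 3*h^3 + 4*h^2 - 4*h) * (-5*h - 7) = 10*h^5 + 29*h^4 + h^3 - 8*h^2 + 28*h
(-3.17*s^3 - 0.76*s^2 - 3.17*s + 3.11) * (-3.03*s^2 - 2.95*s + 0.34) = 9.6051*s^5 + 11.6543*s^4 + 10.7693*s^3 - 0.3302*s^2 - 10.2523*s + 1.0574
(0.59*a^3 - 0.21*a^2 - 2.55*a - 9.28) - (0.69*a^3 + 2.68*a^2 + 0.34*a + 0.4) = -0.1*a^3 - 2.89*a^2 - 2.89*a - 9.68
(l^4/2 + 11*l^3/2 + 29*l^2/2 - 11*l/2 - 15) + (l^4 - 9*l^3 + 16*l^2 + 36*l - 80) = 3*l^4/2 - 7*l^3/2 + 61*l^2/2 + 61*l/2 - 95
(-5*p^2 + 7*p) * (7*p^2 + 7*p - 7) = -35*p^4 + 14*p^3 + 84*p^2 - 49*p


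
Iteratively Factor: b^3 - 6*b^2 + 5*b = (b - 5)*(b^2 - b) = b*(b - 5)*(b - 1)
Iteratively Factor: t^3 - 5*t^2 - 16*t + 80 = (t - 4)*(t^2 - t - 20) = (t - 5)*(t - 4)*(t + 4)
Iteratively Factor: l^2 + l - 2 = (l - 1)*(l + 2)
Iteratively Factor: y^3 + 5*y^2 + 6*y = (y + 3)*(y^2 + 2*y) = y*(y + 3)*(y + 2)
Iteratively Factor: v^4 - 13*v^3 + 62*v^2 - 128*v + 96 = (v - 2)*(v^3 - 11*v^2 + 40*v - 48) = (v - 4)*(v - 2)*(v^2 - 7*v + 12) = (v - 4)^2*(v - 2)*(v - 3)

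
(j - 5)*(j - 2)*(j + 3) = j^3 - 4*j^2 - 11*j + 30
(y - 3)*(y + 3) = y^2 - 9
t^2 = t^2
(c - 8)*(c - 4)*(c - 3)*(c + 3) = c^4 - 12*c^3 + 23*c^2 + 108*c - 288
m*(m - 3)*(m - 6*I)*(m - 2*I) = m^4 - 3*m^3 - 8*I*m^3 - 12*m^2 + 24*I*m^2 + 36*m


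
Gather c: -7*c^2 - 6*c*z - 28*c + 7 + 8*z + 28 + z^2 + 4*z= -7*c^2 + c*(-6*z - 28) + z^2 + 12*z + 35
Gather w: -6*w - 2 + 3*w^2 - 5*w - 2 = 3*w^2 - 11*w - 4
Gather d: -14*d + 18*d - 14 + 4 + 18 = 4*d + 8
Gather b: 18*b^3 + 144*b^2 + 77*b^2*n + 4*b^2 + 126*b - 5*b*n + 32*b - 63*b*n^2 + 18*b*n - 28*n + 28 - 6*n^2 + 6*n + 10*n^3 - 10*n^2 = 18*b^3 + b^2*(77*n + 148) + b*(-63*n^2 + 13*n + 158) + 10*n^3 - 16*n^2 - 22*n + 28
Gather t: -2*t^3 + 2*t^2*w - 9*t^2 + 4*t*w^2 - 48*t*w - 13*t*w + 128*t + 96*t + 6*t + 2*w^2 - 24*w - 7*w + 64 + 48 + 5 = -2*t^3 + t^2*(2*w - 9) + t*(4*w^2 - 61*w + 230) + 2*w^2 - 31*w + 117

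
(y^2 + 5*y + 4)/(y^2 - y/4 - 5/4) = 4*(y + 4)/(4*y - 5)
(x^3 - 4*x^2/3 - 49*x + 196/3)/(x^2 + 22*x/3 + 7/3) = (3*x^2 - 25*x + 28)/(3*x + 1)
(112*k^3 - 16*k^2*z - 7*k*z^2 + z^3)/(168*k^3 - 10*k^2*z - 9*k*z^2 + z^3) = (-4*k + z)/(-6*k + z)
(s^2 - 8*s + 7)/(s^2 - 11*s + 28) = (s - 1)/(s - 4)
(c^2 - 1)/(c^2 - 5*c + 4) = (c + 1)/(c - 4)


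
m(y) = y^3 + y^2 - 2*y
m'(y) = 3*y^2 + 2*y - 2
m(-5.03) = -91.90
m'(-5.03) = 63.84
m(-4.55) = -64.39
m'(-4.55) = 51.01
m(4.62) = 110.72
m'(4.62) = 71.27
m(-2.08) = -0.51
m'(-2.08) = 6.82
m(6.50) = 303.88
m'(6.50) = 137.75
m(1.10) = 0.34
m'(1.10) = 3.83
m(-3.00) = -12.00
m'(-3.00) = 19.00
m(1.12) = 0.42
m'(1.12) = 4.00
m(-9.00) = -630.00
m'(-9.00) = 223.00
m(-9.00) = -630.00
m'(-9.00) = 223.00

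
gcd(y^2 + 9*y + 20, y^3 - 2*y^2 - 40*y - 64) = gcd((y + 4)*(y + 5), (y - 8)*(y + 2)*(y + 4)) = y + 4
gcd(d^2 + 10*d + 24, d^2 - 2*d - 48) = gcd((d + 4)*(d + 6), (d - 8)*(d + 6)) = d + 6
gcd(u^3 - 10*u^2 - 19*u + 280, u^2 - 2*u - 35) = u^2 - 2*u - 35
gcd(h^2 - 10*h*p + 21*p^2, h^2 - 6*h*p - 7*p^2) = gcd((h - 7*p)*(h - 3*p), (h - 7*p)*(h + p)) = -h + 7*p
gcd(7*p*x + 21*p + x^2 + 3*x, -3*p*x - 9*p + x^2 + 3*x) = x + 3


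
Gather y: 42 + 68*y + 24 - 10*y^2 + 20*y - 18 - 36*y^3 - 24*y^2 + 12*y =-36*y^3 - 34*y^2 + 100*y + 48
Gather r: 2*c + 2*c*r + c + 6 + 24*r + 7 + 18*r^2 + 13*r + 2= 3*c + 18*r^2 + r*(2*c + 37) + 15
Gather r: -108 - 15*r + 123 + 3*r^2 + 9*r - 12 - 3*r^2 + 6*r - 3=0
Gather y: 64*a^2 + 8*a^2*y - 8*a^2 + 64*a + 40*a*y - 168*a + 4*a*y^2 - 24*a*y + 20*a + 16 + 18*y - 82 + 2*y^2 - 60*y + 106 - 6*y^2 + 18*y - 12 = 56*a^2 - 84*a + y^2*(4*a - 4) + y*(8*a^2 + 16*a - 24) + 28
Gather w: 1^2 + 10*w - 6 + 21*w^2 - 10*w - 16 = 21*w^2 - 21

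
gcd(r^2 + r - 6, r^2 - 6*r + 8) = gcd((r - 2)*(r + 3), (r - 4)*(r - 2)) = r - 2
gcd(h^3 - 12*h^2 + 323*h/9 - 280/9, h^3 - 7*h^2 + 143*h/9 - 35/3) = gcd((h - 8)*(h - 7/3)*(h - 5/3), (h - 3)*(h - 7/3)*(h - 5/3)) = h^2 - 4*h + 35/9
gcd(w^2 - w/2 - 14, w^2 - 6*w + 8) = w - 4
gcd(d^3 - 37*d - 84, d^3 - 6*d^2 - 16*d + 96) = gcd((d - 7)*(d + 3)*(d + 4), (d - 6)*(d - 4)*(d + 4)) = d + 4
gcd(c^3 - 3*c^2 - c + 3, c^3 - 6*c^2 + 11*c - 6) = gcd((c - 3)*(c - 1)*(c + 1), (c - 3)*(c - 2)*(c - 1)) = c^2 - 4*c + 3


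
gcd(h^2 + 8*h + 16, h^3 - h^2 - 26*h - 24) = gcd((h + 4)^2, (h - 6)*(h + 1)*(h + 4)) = h + 4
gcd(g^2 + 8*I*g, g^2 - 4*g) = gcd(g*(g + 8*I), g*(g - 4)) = g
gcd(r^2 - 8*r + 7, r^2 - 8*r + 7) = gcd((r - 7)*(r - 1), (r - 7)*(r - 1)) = r^2 - 8*r + 7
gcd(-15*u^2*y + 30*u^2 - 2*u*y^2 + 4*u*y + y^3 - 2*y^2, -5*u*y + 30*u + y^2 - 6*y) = -5*u + y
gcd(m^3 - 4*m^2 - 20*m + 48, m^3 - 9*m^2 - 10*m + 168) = m^2 - 2*m - 24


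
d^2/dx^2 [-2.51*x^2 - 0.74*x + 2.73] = -5.02000000000000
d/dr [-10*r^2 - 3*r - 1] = -20*r - 3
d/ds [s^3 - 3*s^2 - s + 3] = 3*s^2 - 6*s - 1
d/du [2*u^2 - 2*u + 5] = 4*u - 2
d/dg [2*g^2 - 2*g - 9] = 4*g - 2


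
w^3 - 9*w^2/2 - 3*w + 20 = (w - 4)*(w - 5/2)*(w + 2)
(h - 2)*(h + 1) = h^2 - h - 2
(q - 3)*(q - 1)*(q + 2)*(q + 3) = q^4 + q^3 - 11*q^2 - 9*q + 18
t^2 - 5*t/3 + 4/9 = (t - 4/3)*(t - 1/3)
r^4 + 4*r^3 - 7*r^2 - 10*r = r*(r - 2)*(r + 1)*(r + 5)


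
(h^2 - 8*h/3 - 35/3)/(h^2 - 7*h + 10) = (h + 7/3)/(h - 2)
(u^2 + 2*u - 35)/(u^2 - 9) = (u^2 + 2*u - 35)/(u^2 - 9)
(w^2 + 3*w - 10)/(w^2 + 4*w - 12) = (w + 5)/(w + 6)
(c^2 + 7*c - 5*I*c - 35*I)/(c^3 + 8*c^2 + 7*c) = (c - 5*I)/(c*(c + 1))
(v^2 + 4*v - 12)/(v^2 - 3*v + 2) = (v + 6)/(v - 1)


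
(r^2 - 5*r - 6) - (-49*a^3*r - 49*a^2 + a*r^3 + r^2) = 49*a^3*r + 49*a^2 - a*r^3 - 5*r - 6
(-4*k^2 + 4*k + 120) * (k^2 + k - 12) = -4*k^4 + 172*k^2 + 72*k - 1440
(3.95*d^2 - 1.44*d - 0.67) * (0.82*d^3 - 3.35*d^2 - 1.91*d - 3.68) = 3.239*d^5 - 14.4133*d^4 - 3.2699*d^3 - 9.5411*d^2 + 6.5789*d + 2.4656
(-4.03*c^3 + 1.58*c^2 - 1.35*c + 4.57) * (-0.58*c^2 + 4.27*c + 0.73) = 2.3374*c^5 - 18.1245*c^4 + 4.5877*c^3 - 7.2617*c^2 + 18.5284*c + 3.3361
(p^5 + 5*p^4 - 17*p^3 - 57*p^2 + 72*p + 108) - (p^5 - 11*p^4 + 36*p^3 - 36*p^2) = 16*p^4 - 53*p^3 - 21*p^2 + 72*p + 108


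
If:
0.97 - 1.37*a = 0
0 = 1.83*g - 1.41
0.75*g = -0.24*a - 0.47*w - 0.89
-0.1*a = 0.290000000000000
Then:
No Solution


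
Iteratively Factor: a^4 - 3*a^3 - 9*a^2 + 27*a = (a - 3)*(a^3 - 9*a) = (a - 3)*(a + 3)*(a^2 - 3*a) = (a - 3)^2*(a + 3)*(a)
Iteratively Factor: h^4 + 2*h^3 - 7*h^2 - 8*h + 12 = (h - 1)*(h^3 + 3*h^2 - 4*h - 12) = (h - 1)*(h + 3)*(h^2 - 4) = (h - 1)*(h + 2)*(h + 3)*(h - 2)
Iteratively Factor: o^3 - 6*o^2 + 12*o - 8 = (o - 2)*(o^2 - 4*o + 4) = (o - 2)^2*(o - 2)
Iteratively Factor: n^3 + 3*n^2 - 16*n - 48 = (n - 4)*(n^2 + 7*n + 12) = (n - 4)*(n + 4)*(n + 3)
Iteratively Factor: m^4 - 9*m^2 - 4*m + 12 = (m - 3)*(m^3 + 3*m^2 - 4) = (m - 3)*(m + 2)*(m^2 + m - 2) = (m - 3)*(m - 1)*(m + 2)*(m + 2)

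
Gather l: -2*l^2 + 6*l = -2*l^2 + 6*l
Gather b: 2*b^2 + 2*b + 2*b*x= 2*b^2 + b*(2*x + 2)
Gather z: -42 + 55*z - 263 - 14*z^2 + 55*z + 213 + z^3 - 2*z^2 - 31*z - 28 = z^3 - 16*z^2 + 79*z - 120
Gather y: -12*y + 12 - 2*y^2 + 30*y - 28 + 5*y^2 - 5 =3*y^2 + 18*y - 21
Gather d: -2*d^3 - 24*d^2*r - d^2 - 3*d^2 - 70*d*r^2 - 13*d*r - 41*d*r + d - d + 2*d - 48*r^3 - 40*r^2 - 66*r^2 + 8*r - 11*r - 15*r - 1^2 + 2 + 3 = -2*d^3 + d^2*(-24*r - 4) + d*(-70*r^2 - 54*r + 2) - 48*r^3 - 106*r^2 - 18*r + 4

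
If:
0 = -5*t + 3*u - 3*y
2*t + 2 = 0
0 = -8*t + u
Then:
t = -1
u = -8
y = -19/3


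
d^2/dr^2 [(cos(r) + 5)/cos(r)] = 5*(sin(r)^2 + 1)/cos(r)^3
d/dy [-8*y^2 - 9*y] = -16*y - 9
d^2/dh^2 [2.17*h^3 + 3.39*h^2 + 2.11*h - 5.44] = 13.02*h + 6.78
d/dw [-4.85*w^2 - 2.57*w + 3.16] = -9.7*w - 2.57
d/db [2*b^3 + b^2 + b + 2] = 6*b^2 + 2*b + 1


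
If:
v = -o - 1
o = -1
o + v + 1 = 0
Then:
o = -1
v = 0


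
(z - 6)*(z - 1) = z^2 - 7*z + 6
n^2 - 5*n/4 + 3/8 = (n - 3/4)*(n - 1/2)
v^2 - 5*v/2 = v*(v - 5/2)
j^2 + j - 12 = (j - 3)*(j + 4)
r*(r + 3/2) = r^2 + 3*r/2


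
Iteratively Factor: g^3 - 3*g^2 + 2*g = (g - 1)*(g^2 - 2*g) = (g - 2)*(g - 1)*(g)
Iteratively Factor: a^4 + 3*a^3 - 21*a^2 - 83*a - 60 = (a + 3)*(a^3 - 21*a - 20) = (a + 1)*(a + 3)*(a^2 - a - 20) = (a - 5)*(a + 1)*(a + 3)*(a + 4)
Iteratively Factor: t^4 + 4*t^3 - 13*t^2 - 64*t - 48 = (t - 4)*(t^3 + 8*t^2 + 19*t + 12) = (t - 4)*(t + 1)*(t^2 + 7*t + 12) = (t - 4)*(t + 1)*(t + 4)*(t + 3)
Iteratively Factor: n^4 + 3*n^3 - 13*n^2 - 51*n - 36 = (n + 1)*(n^3 + 2*n^2 - 15*n - 36) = (n + 1)*(n + 3)*(n^2 - n - 12) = (n - 4)*(n + 1)*(n + 3)*(n + 3)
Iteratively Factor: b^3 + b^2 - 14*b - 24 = (b + 2)*(b^2 - b - 12) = (b + 2)*(b + 3)*(b - 4)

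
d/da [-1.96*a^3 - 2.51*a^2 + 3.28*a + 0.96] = -5.88*a^2 - 5.02*a + 3.28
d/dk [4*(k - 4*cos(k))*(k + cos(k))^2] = 4*(k + cos(k))*(2*k*sin(k) + 3*k + 6*sin(2*k) - 7*cos(k))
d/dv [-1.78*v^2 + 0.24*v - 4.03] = 0.24 - 3.56*v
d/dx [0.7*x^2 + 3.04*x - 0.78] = 1.4*x + 3.04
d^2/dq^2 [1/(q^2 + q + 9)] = 2*(-q^2 - q + (2*q + 1)^2 - 9)/(q^2 + q + 9)^3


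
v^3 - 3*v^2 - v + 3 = (v - 3)*(v - 1)*(v + 1)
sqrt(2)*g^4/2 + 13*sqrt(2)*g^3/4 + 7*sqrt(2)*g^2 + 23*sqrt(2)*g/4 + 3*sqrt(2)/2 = (g/2 + 1)*(g + 1/2)*(g + 3)*(sqrt(2)*g + sqrt(2))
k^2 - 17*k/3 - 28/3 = (k - 7)*(k + 4/3)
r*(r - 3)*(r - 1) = r^3 - 4*r^2 + 3*r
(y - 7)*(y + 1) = y^2 - 6*y - 7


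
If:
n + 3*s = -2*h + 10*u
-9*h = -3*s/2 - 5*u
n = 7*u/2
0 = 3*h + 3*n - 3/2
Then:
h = 33/346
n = 70/173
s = 97/519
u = 20/173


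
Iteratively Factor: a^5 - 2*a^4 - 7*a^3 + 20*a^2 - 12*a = (a + 3)*(a^4 - 5*a^3 + 8*a^2 - 4*a) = (a - 1)*(a + 3)*(a^3 - 4*a^2 + 4*a) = (a - 2)*(a - 1)*(a + 3)*(a^2 - 2*a) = (a - 2)^2*(a - 1)*(a + 3)*(a)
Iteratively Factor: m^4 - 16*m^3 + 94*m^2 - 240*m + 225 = (m - 5)*(m^3 - 11*m^2 + 39*m - 45) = (m - 5)^2*(m^2 - 6*m + 9) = (m - 5)^2*(m - 3)*(m - 3)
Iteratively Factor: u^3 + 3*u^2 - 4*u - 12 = (u + 3)*(u^2 - 4) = (u + 2)*(u + 3)*(u - 2)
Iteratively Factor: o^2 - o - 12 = (o - 4)*(o + 3)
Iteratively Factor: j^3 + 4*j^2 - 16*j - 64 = (j - 4)*(j^2 + 8*j + 16) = (j - 4)*(j + 4)*(j + 4)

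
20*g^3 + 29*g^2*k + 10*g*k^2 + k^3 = (g + k)*(4*g + k)*(5*g + k)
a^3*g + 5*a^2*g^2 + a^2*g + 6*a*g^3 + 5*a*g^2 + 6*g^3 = (a + 2*g)*(a + 3*g)*(a*g + g)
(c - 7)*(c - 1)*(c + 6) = c^3 - 2*c^2 - 41*c + 42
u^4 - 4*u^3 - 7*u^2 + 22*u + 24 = (u - 4)*(u - 3)*(u + 1)*(u + 2)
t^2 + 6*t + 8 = (t + 2)*(t + 4)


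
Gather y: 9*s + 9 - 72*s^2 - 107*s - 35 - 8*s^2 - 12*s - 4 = -80*s^2 - 110*s - 30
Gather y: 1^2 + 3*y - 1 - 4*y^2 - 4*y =-4*y^2 - y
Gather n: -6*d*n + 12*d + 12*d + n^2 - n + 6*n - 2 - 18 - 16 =24*d + n^2 + n*(5 - 6*d) - 36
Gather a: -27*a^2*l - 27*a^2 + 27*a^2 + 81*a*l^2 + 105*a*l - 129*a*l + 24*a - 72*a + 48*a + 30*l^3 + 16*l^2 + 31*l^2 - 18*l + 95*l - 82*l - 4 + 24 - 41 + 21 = -27*a^2*l + a*(81*l^2 - 24*l) + 30*l^3 + 47*l^2 - 5*l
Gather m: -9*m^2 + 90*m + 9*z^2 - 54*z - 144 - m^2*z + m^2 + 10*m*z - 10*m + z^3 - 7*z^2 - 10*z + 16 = m^2*(-z - 8) + m*(10*z + 80) + z^3 + 2*z^2 - 64*z - 128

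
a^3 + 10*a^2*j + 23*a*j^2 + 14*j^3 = (a + j)*(a + 2*j)*(a + 7*j)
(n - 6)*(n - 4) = n^2 - 10*n + 24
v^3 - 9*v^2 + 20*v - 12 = (v - 6)*(v - 2)*(v - 1)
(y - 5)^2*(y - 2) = y^3 - 12*y^2 + 45*y - 50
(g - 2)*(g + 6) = g^2 + 4*g - 12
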